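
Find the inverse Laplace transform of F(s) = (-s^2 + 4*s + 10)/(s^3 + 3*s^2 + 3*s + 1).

Factor the denominator: s^3 + 3*s^2 + 3*s + 1 = (s + 1)^3.
Partial fraction decomposition gives [-1/(s + 1)] + [6/(s + 1)^2] + [5/(s + 1)^3].
Invert each term: -1/(s + 1) ↔ -e^(-t); 6/(s + 1)^2 ↔ 6t·e^(-t); 5/(s + 1)^3 ↔ (5/2)t^2·e^(-t).

5*t^2*exp(-t)/2 + 6*t*exp(-t) - exp(-t)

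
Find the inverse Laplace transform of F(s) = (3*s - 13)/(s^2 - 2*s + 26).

-2*exp(t)*sin(5*t) + 3*exp(t)*cos(5*t)

Complete the square in the denominator: s^2 - 2*s + 26 = (s - 1)^2 + 5^2.
Split the numerator to match: 3*s - 13 = 3·(s - 1) - 2·5.
Invert each term: 3·(s - 1)/((s - 1)^2 + 25) ↔ 3e^(t)cos(5t); -2·5/((s - 1)^2 + 25) ↔ -2e^(t)sin(5t).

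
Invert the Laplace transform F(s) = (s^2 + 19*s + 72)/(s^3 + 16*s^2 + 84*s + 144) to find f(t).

Factor the denominator: s^3 + 16*s^2 + 84*s + 144 = (s + 4)*(s + 6)^2.
Partial fraction decomposition gives [-2/(s + 6)] + [3/(s + 6)^2] + [3/(s + 4)].
Invert each term: -2/(s + 6) ↔ -2e^(-6t); 3/(s + 6)^2 ↔ 3t·e^(-6t); 3/(s + 4) ↔ 3e^(-4t).

f(t) = 3*t*exp(-6*t) + 3*exp(-4*t) - 2*exp(-6*t)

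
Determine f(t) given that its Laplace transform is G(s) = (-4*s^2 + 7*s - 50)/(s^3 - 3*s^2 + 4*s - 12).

Factor the denominator: s^3 - 3*s^2 + 4*s - 12 = (s - 3)*(s^2 + 4).
Partial fraction decomposition gives [-5/(s - 3)] + [s/(s^2 + 4)] + [10/(s^2 + 4)].
Invert each term: -5/(s - 3) ↔ -5e^(3t); 1·s/(s^2 + 4) ↔ cos(2t); 5·2/(s^2 + 4) ↔ 5sin(2t).

f(t) = -5*exp(3*t) + 5*sin(2*t) + cos(2*t)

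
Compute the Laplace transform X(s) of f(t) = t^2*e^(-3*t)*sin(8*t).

L{sin(8t)} = 8/(s^2 + 64).
Multiplying by e^(-3t) shifts s → s + 3, so L{e^(-3*t)*sin(8*t)} = 8/((s + 3)^2 + 64).
Then apply L{t^2·g(t)} = (-1)^2 d^2/ds^2[G(s)] with G(s) = 8/((s + 3)^2 + 64):
differentiating 2 times and applying the sign gives 16*(3*s^2 + 18*s - 37)/(s^2 + 6*s + 73)^3.

X(s) = 16*(3*s^2 + 18*s - 37)/(s^2 + 6*s + 73)^3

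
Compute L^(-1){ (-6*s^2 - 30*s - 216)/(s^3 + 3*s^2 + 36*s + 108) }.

-4*sin(6*t) - 2*cos(6*t) - 4*exp(-3*t)

Factor the denominator: s^3 + 3*s^2 + 36*s + 108 = (s + 3)*(s^2 + 36).
Partial fraction decomposition gives [-4/(s + 3)] + [-2*s/(s^2 + 36)] + [-24/(s^2 + 36)].
Invert each term: -4/(s + 3) ↔ -4e^(-3t); -2·s/(s^2 + 36) ↔ -2cos(6t); -4·6/(s^2 + 36) ↔ -4sin(6t).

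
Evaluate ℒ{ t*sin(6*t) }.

12*s/(s^2 + 36)^2

L{sin(6t)} = 6/(s^2 + 36).
Then apply L{t·g(t)} = -d/ds[G(s)] with G(s) = 6/(s^2 + 36):
differentiating 1 time and applying the sign gives 12*s/(s^2 + 36)^2.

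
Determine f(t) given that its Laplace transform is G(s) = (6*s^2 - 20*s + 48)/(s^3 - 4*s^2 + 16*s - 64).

f(t) = 2*exp(4*t) - sin(4*t) + 4*cos(4*t)

Factor the denominator: s^3 - 4*s^2 + 16*s - 64 = (s - 4)*(s^2 + 16).
Partial fraction decomposition gives [2/(s - 4)] + [4*s/(s^2 + 16)] + [-4/(s^2 + 16)].
Invert each term: 2/(s - 4) ↔ 2e^(4t); 4·s/(s^2 + 16) ↔ 4cos(4t); -1·4/(s^2 + 16) ↔ -sin(4t).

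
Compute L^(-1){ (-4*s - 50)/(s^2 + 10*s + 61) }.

-5*exp(-5*t)*sin(6*t) - 4*exp(-5*t)*cos(6*t)

Complete the square in the denominator: s^2 + 10*s + 61 = (s + 5)^2 + 6^2.
Split the numerator to match: -4*s - 50 = -4·(s + 5) - 5·6.
Invert each term: -4·(s + 5)/((s + 5)^2 + 36) ↔ -4e^(-5t)cos(6t); -5·6/((s + 5)^2 + 36) ↔ -5e^(-5t)sin(6t).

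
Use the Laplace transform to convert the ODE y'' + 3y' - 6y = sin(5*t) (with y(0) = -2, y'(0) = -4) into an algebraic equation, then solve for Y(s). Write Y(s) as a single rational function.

Take the Laplace transform of both sides.
Using L{y''} = s^2 Y - s·y(0) - y'(0) and L{y'} = sY - y(0), with y(0) = -2, y'(0) = -4, the left side becomes (s^2 + 3*s - 6)Y - (-2*s - 10).
The right side is L{sin(5*t)} = 5/(s^2 + 25).
So (s^2 + 3*s - 6)Y = 5/(s^2 + 25) + (-2*s - 10).
Solve for Y(s) and write it as one ratio of polynomials.

Y(s) = (-2*s^3 - 10*s^2 - 50*s - 245)/(s^4 + 3*s^3 + 19*s^2 + 75*s - 150)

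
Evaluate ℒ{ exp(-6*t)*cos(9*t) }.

(s + 6)/((s + 6)^2 + 81)

L{cos(9t)} = s/(s^2 + 81).
By the first shifting theorem, multiplying by e^(-6t) replaces s with s + 6.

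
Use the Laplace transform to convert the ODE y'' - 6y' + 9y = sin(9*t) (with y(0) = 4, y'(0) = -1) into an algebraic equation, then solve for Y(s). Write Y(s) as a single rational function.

Take the Laplace transform of both sides.
With L{y''} = s^2 Y - s·y(0) - y'(0) and L{y'} = sY - y(0), with y(0) = 4, y'(0) = -1: the LHS transforms to (s^2 - 6*s + 9)Y - (4*s - 25).
The right side is L{sin(9*t)} = 9/(s^2 + 81).
So (s^2 - 6*s + 9)Y = 9/(s^2 + 81) + (4*s - 25).
Isolate Y and clear denominators.

Y(s) = (4*s^3 - 25*s^2 + 324*s - 2016)/(s^4 - 6*s^3 + 90*s^2 - 486*s + 729)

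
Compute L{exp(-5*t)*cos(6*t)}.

L{cos(6t)} = s/(s^2 + 36).
By the first shifting theorem, multiplying by e^(-5t) replaces s with s + 5.

(s + 5)/((s + 5)^2 + 36)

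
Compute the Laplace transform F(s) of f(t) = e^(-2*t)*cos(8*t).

F(s) = (s + 2)/((s + 2)^2 + 64)

L{cos(8t)} = s/(s^2 + 64).
By the first shifting theorem, multiplying by e^(-2t) replaces s with s + 2.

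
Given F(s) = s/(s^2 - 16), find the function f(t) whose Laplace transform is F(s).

Since L{cosh(4t)} = s/(s^2 - 16), the inverse is cosh(4*t).

f(t) = cosh(4*t)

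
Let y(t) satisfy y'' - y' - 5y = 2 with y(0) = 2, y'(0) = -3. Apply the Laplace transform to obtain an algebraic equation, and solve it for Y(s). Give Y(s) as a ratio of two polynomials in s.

Laplace-transform each side.
With L{y''} = s^2 Y - s·y(0) - y'(0) and L{y'} = sY - y(0), with y(0) = 2, y'(0) = -3: the LHS transforms to (s^2 - s - 5)Y - (2*s - 5).
The right side is L{2} = 2/s.
So (s^2 - s - 5)Y = 2/s + (2*s - 5).
Isolate Y and clear denominators.

Y(s) = (2*s^2 - 5*s + 2)/(s^3 - s^2 - 5*s)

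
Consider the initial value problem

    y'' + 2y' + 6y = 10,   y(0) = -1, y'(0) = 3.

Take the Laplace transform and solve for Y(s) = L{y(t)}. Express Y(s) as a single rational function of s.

Apply the Laplace transform to the equation.
With L{y''} = s^2 Y - s·y(0) - y'(0) and L{y'} = sY - y(0), with y(0) = -1, y'(0) = 3: the LHS transforms to (s^2 + 2*s + 6)Y - (-s + 1).
The right side is L{10} = 10/s.
So (s^2 + 2*s + 6)Y = 10/s + (-s + 1).
Solve for Y(s) and write it as one ratio of polynomials.

Y(s) = (-s^2 + s + 10)/(s^3 + 2*s^2 + 6*s)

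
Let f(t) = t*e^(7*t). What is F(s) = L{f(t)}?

L{e^(7t)} = 1/(s - 7).
Then apply L{t·g(t)} = -d/ds[G(s)] with G(s) = 1/(s - 7):
differentiating 1 time and applying the sign gives (s - 7)^(-2).

F(s) = (s - 7)^(-2)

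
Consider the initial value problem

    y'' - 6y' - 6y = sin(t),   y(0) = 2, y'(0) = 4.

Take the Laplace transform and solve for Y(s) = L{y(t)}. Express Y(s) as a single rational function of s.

Y(s) = (2*s^3 - 8*s^2 + 2*s - 7)/(s^4 - 6*s^3 - 5*s^2 - 6*s - 6)

Laplace-transform each side.
Using L{y''} = s^2 Y - s·y(0) - y'(0) and L{y'} = sY - y(0), with y(0) = 2, y'(0) = 4, the left side becomes (s^2 - 6*s - 6)Y - (2*s - 8).
The right side is L{sin(t)} = 1/(s^2 + 1).
So (s^2 - 6*s - 6)Y = 1/(s^2 + 1) + (2*s - 8).
Divide through and combine into a single rational function.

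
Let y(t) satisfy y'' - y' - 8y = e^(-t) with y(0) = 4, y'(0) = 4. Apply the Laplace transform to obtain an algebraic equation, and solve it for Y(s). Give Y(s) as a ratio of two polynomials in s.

Y(s) = (4*s^2 + 4*s + 1)/(s^3 - 9*s - 8)

Transform both sides with L{·}.
Using L{y''} = s^2 Y - s·y(0) - y'(0) and L{y'} = sY - y(0), with y(0) = 4, y'(0) = 4, the left side becomes (s^2 - s - 8)Y - (4*s).
The right side is L{e^(-t)} = 1/(s + 1).
So (s^2 - s - 8)Y = 1/(s + 1) + (4*s).
Divide through and combine into a single rational function.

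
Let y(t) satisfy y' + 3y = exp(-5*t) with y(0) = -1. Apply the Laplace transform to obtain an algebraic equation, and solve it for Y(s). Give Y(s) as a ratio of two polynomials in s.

Take the Laplace transform of both sides.
Using L{y'} = sY - y(0) = sY - (-1), the left side becomes (s + 3)Y - (-1).
The right side is L{exp(-5*t)} = 1/(s + 5).
So (s + 3)Y = 1/(s + 5) + (-1).
Divide through and combine into a single rational function.

Y(s) = (-s - 4)/(s^2 + 8*s + 15)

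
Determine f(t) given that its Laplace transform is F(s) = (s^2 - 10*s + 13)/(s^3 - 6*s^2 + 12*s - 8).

Factor the denominator: s^3 - 6*s^2 + 12*s - 8 = (s - 2)^3.
Partial fraction decomposition gives [1/(s - 2)] + [-6/(s - 2)^2] + [-3/(s - 2)^3].
Invert each term: 1/(s - 2) ↔ e^(2t); -6/(s - 2)^2 ↔ -6t·e^(2t); -3/(s - 2)^3 ↔ (-3/2)t^2·e^(2t).

f(t) = -3*t^2*exp(2*t)/2 - 6*t*exp(2*t) + exp(2*t)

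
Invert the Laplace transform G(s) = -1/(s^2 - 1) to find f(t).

Since L{sinh(t)} = 1/(s^2 - 1), the inverse is sinh(t), scaled by -1.

f(t) = -sinh(t)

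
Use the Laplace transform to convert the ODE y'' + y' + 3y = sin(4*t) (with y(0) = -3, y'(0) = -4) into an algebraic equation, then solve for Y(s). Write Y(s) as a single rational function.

Transform both sides with L{·}.
With L{y''} = s^2 Y - s·y(0) - y'(0) and L{y'} = sY - y(0), with y(0) = -3, y'(0) = -4: the LHS transforms to (s^2 + s + 3)Y - (-3*s - 7).
The right side is L{sin(4*t)} = 4/(s^2 + 16).
So (s^2 + s + 3)Y = 4/(s^2 + 16) + (-3*s - 7).
Divide through and combine into a single rational function.

Y(s) = (-3*s^3 - 7*s^2 - 48*s - 108)/(s^4 + s^3 + 19*s^2 + 16*s + 48)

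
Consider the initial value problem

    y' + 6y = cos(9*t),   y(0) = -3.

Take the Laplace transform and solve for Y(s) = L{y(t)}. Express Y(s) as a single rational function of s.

Laplace-transform each side.
With L{y'} = sY - y(0) = sY - (-3): the LHS transforms to (s + 6)Y - (-3).
The right side is L{cos(9*t)} = s/(s^2 + 81).
So (s + 6)Y = s/(s^2 + 81) + (-3).
Divide through and combine into a single rational function.

Y(s) = (-3*s^2 + s - 243)/(s^3 + 6*s^2 + 81*s + 486)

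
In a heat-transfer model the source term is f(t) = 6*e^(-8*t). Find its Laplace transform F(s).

F(s) = 6/(s + 8)

L{6} = 6/s.
By the first shifting theorem, multiplying by e^(-8t) replaces s with s + 8.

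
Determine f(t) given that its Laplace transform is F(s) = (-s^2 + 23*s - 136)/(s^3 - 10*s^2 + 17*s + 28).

Factor the denominator: s^3 - 10*s^2 + 17*s + 28 = (s - 7)*(s - 4)*(s + 1).
Partial fraction decomposition gives [-4/(s + 1)] + [-1/(s - 7)] + [4/(s - 4)].
Invert each term: -4/(s + 1) ↔ -4e^(-t); -1/(s - 7) ↔ -e^(7t); 4/(s - 4) ↔ 4e^(4t).

f(t) = -exp(7*t) + 4*exp(4*t) - 4*exp(-t)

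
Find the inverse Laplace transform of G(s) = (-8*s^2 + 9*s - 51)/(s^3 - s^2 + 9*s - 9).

Factor the denominator: s^3 - s^2 + 9*s - 9 = (s - 1)*(s^2 + 9).
Partial fraction decomposition gives [-5/(s - 1)] + [-3*s/(s^2 + 9)] + [6/(s^2 + 9)].
Invert each term: -5/(s - 1) ↔ -5e^(t); -3·s/(s^2 + 9) ↔ -3cos(3t); 2·3/(s^2 + 9) ↔ 2sin(3t).

-5*exp(t) + 2*sin(3*t) - 3*cos(3*t)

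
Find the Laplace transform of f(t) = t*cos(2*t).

L{cos(2t)} = s/(s^2 + 4).
Then apply L{t·g(t)} = -d/ds[G(s)] with G(s) = s/(s^2 + 4):
differentiating 1 time and applying the sign gives (s - 2)*(s + 2)/(s^2 + 4)^2.

(s - 2)*(s + 2)/(s^2 + 4)^2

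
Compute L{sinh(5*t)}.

L{sinh(5t)} = 5/(s^2 - 25).

5/(s^2 - 25)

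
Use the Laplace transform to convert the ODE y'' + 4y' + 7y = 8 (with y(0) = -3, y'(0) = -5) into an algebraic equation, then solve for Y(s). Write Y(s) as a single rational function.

Apply the Laplace transform to the equation.
Using L{y''} = s^2 Y - s·y(0) - y'(0) and L{y'} = sY - y(0), with y(0) = -3, y'(0) = -5, the left side becomes (s^2 + 4*s + 7)Y - (-3*s - 17).
The right side is L{8} = 8/s.
So (s^2 + 4*s + 7)Y = 8/s + (-3*s - 17).
Divide through and combine into a single rational function.

Y(s) = (-3*s^2 - 17*s + 8)/(s^3 + 4*s^2 + 7*s)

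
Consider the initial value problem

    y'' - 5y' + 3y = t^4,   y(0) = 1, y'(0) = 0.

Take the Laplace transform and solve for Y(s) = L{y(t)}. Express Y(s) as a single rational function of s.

Apply the Laplace transform to the equation.
The derivative rules (L{y''} = s^2 Y - s·y(0) - y'(0) and L{y'} = sY - y(0), with y(0) = 1, y'(0) = 0) turn the left side into (s^2 - 5*s + 3)Y - (s - 5).
The right side is L{t^4} = 24/s^5.
So (s^2 - 5*s + 3)Y = 24/s^5 + (s - 5).
Divide through and combine into a single rational function.

Y(s) = (s^6 - 5*s^5 + 24)/(s^7 - 5*s^6 + 3*s^5)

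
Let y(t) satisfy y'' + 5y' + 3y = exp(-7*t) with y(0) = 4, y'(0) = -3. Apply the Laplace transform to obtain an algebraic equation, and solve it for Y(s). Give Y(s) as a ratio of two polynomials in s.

Apply the Laplace transform to the equation.
With L{y''} = s^2 Y - s·y(0) - y'(0) and L{y'} = sY - y(0), with y(0) = 4, y'(0) = -3: the LHS transforms to (s^2 + 5*s + 3)Y - (4*s + 17).
The right side is L{exp(-7*t)} = 1/(s + 7).
So (s^2 + 5*s + 3)Y = 1/(s + 7) + (4*s + 17).
Isolate Y and clear denominators.

Y(s) = (4*s^2 + 45*s + 120)/(s^3 + 12*s^2 + 38*s + 21)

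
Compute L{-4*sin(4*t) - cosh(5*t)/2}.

Apply the Laplace transform termwise.
(-4)·[L{sin(4t)} = 4/(s^2 + 16)]; (-1/2)·[L{cosh(5t)} = s/(s^2 - 25)].

-s/(2*(s^2 - 25)) - 16/(s^2 + 16)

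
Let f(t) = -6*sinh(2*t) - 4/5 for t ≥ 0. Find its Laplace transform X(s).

X(s) = -12/(s^2 - 4) - 4/(5*s)

By linearity of the Laplace transform, transform each term separately.
L{-4/5} = (-4/5)/s; (-6)·[L{sinh(2t)} = 2/(s^2 - 4)].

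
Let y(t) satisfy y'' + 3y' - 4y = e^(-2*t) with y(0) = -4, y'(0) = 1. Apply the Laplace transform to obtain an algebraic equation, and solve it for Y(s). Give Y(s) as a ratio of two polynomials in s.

Y(s) = (-4*s^2 - 19*s - 21)/(s^3 + 5*s^2 + 2*s - 8)

Apply the Laplace transform to the equation.
Using L{y''} = s^2 Y - s·y(0) - y'(0) and L{y'} = sY - y(0), with y(0) = -4, y'(0) = 1, the left side becomes (s^2 + 3*s - 4)Y - (-4*s - 11).
The right side is L{e^(-2*t)} = 1/(s + 2).
So (s^2 + 3*s - 4)Y = 1/(s + 2) + (-4*s - 11).
Divide through and combine into a single rational function.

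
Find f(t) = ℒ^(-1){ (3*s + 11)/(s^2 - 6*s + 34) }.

Complete the square in the denominator: s^2 - 6*s + 34 = (s - 3)^2 + 5^2.
Split the numerator to match: 3*s + 11 = 3·(s - 3) + 4·5.
Invert each term: 3·(s - 3)/((s - 3)^2 + 25) ↔ 3e^(3t)cos(5t); 4·5/((s - 3)^2 + 25) ↔ 4e^(3t)sin(5t).

f(t) = 4*exp(3*t)*sin(5*t) + 3*exp(3*t)*cos(5*t)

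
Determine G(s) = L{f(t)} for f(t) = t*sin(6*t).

L{sin(6t)} = 6/(s^2 + 36).
Then apply L{t·g(t)} = -d/ds[H(s)] with H(s) = 6/(s^2 + 36):
differentiating 1 time and applying the sign gives 12*s/(s^2 + 36)^2.

G(s) = 12*s/(s^2 + 36)^2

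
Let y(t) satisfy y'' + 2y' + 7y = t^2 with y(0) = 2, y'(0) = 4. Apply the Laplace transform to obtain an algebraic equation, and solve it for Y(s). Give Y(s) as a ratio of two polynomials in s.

Y(s) = (2*s^4 + 8*s^3 + 2)/(s^5 + 2*s^4 + 7*s^3)

Laplace-transform each side.
Using L{y''} = s^2 Y - s·y(0) - y'(0) and L{y'} = sY - y(0), with y(0) = 2, y'(0) = 4, the left side becomes (s^2 + 2*s + 7)Y - (2*s + 8).
The right side is L{t^2} = 2/s^3.
So (s^2 + 2*s + 7)Y = 2/s^3 + (2*s + 8).
Divide through and combine into a single rational function.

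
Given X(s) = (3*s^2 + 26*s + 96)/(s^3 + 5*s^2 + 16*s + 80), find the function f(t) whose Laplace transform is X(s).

Factor the denominator: s^3 + 5*s^2 + 16*s + 80 = (s + 5)*(s^2 + 16).
Partial fraction decomposition gives [1/(s + 5)] + [2*s/(s^2 + 16)] + [16/(s^2 + 16)].
Invert each term: 1/(s + 5) ↔ e^(-5t); 2·s/(s^2 + 16) ↔ 2cos(4t); 4·4/(s^2 + 16) ↔ 4sin(4t).

f(t) = 4*sin(4*t) + 2*cos(4*t) + exp(-5*t)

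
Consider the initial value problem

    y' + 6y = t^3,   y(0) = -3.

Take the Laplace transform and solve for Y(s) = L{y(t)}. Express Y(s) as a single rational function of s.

Y(s) = (-3*s^4 + 6)/(s^5 + 6*s^4)

Take the Laplace transform of both sides.
With L{y'} = sY - y(0) = sY - (-3): the LHS transforms to (s + 6)Y - (-3).
The right side is L{t^3} = 6/s^4.
So (s + 6)Y = 6/s^4 + (-3).
Solve for Y(s) and write it as one ratio of polynomials.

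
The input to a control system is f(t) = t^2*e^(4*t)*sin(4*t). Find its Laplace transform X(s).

X(s) = 8*(3*s^2 - 24*s + 32)/(s^2 - 8*s + 32)^3

L{sin(4t)} = 4/(s^2 + 16).
Multiplying by e^(4t) shifts s → s - 4, so L{e^(4*t)*sin(4*t)} = 4/((s - 4)^2 + 16).
Then apply L{t^2·g(t)} = (-1)^2 d^2/ds^2[G(s)] with G(s) = 4/((s - 4)^2 + 16):
differentiating 2 times and applying the sign gives 8*(3*s^2 - 24*s + 32)/(s^2 - 8*s + 32)^3.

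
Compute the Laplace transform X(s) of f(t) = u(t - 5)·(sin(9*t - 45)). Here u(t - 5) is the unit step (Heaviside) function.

By the second shifting theorem, L{u(t - c)·g(t - c)} = e^(-cs)·G(s) with c = 5 and G(s) = L{g(t)}.
L{sin(9t)} = 9/(s^2 + 81).

X(s) = 9*exp(-5*s)/(s^2 + 81)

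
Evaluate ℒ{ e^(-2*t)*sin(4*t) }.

4/((s + 2)^2 + 16)

L{sin(4t)} = 4/(s^2 + 16).
By the first shifting theorem, multiplying by e^(-2t) replaces s with s + 2.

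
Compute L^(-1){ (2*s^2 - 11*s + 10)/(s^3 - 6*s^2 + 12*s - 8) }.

Factor the denominator: s^3 - 6*s^2 + 12*s - 8 = (s - 2)^3.
Partial fraction decomposition gives [2/(s - 2)] + [-3/(s - 2)^2] + [-4/(s - 2)^3].
Invert each term: 2/(s - 2) ↔ 2e^(2t); -3/(s - 2)^2 ↔ -3t·e^(2t); -4/(s - 2)^3 ↔ (-2)t^2·e^(2t).

-2*t^2*exp(2*t) - 3*t*exp(2*t) + 2*exp(2*t)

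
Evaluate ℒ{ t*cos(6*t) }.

L{cos(6t)} = s/(s^2 + 36).
Then apply L{t·g(t)} = -d/ds[H(s)] with H(s) = s/(s^2 + 36):
differentiating 1 time and applying the sign gives (s - 6)*(s + 6)/(s^2 + 36)^2.

(s - 6)*(s + 6)/(s^2 + 36)^2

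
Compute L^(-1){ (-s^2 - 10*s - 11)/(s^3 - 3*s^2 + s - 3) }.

Factor the denominator: s^3 - 3*s^2 + s - 3 = (s - 3)*(s^2 + 1).
Partial fraction decomposition gives [-5/(s - 3)] + [4*s/(s^2 + 1)] + [2/(s^2 + 1)].
Invert each term: -5/(s - 3) ↔ -5e^(3t); 4·s/(s^2 + 1) ↔ 4cos(t); 2·1/(s^2 + 1) ↔ 2sin(t).

-5*exp(3*t) + 2*sin(t) + 4*cos(t)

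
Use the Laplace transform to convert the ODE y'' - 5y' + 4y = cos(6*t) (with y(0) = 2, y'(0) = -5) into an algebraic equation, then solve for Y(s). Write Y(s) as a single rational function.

Apply the Laplace transform to the equation.
Using L{y''} = s^2 Y - s·y(0) - y'(0) and L{y'} = sY - y(0), with y(0) = 2, y'(0) = -5, the left side becomes (s^2 - 5*s + 4)Y - (2*s - 15).
The right side is L{cos(6*t)} = s/(s^2 + 36).
So (s^2 - 5*s + 4)Y = s/(s^2 + 36) + (2*s - 15).
Solve for Y(s) and write it as one ratio of polynomials.

Y(s) = (2*s^3 - 15*s^2 + 73*s - 540)/(s^4 - 5*s^3 + 40*s^2 - 180*s + 144)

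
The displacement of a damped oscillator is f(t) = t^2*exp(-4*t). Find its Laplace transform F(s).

F(s) = 2/(s + 4)^3

L{e^(-4t)} = 1/(s + 4).
Then apply L{t^2·g(t)} = (-1)^2 d^2/ds^2[G(s)] with G(s) = 1/(s + 4):
differentiating 2 times and applying the sign gives 2/(s + 4)^3.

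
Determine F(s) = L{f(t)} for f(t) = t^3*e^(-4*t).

F(s) = 6/(s + 4)^4

L{t^3} = 3!/s^4 = 6/s^4.
By the first shifting theorem, multiplying by e^(-4t) replaces s with s + 4.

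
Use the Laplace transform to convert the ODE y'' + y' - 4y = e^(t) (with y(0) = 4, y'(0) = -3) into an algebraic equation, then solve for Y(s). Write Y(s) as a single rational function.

Transform both sides with L{·}.
The derivative rules (L{y''} = s^2 Y - s·y(0) - y'(0) and L{y'} = sY - y(0), with y(0) = 4, y'(0) = -3) turn the left side into (s^2 + s - 4)Y - (4*s + 1).
The right side is L{e^(t)} = 1/(s - 1).
So (s^2 + s - 4)Y = 1/(s - 1) + (4*s + 1).
Solve for Y(s) and write it as one ratio of polynomials.

Y(s) = (4*s^2 - 3*s)/(s^3 - 5*s + 4)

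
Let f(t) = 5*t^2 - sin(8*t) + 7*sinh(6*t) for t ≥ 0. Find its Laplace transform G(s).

G(s) = -8/(s^2 + 64) + 42/(s^2 - 36) + 10/s^3

By linearity of the Laplace transform, transform each term separately.
(-1)·[L{sin(8t)} = 8/(s^2 + 64)]; (5)·[L{t^2} = 2!/s^3 = 2/s^3]; (7)·[L{sinh(6t)} = 6/(s^2 - 36)].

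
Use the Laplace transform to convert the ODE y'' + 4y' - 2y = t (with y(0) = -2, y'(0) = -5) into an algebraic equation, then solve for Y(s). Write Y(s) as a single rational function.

Y(s) = (-2*s^3 - 13*s^2 + 1)/(s^4 + 4*s^3 - 2*s^2)

Laplace-transform each side.
The derivative rules (L{y''} = s^2 Y - s·y(0) - y'(0) and L{y'} = sY - y(0), with y(0) = -2, y'(0) = -5) turn the left side into (s^2 + 4*s - 2)Y - (-2*s - 13).
The right side is L{t} = s^(-2).
So (s^2 + 4*s - 2)Y = s^(-2) + (-2*s - 13).
Isolate Y and clear denominators.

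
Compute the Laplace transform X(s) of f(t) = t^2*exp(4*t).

X(s) = 2/(s - 4)^3

L{t^2} = 2!/s^3 = 2/s^3.
By the first shifting theorem, multiplying by e^(4t) replaces s with s - 4.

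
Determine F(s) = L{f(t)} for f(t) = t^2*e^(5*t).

F(s) = 2/(s - 5)^3

L{e^(5t)} = 1/(s - 5).
Then apply L{t^2·g(t)} = (-1)^2 d^2/ds^2[G(s)] with G(s) = 1/(s - 5):
differentiating 2 times and applying the sign gives 2/(s - 5)^3.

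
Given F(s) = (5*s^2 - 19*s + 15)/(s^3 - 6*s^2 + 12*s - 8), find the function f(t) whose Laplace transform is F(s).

Factor the denominator: s^3 - 6*s^2 + 12*s - 8 = (s - 2)^3.
Partial fraction decomposition gives [5/(s - 2)] + [(s - 2)^(-2)] + [-3/(s - 2)^3].
Invert each term: 5/(s - 2) ↔ 5e^(2t); 1/(s - 2)^2 ↔ t·e^(2t); -3/(s - 2)^3 ↔ (-3/2)t^2·e^(2t).

f(t) = -3*t^2*exp(2*t)/2 + t*exp(2*t) + 5*exp(2*t)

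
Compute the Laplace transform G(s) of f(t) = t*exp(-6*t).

L{e^(-6t)} = 1/(s + 6).
Then apply L{t·g(t)} = -d/ds[H(s)] with H(s) = 1/(s + 6):
differentiating 1 time and applying the sign gives (s + 6)^(-2).

G(s) = (s + 6)^(-2)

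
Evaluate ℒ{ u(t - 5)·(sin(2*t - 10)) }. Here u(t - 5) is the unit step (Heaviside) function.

2*exp(-5*s)/(s^2 + 4)

By the second shifting theorem, L{u(t - c)·g(t - c)} = e^(-cs)·H(s) with c = 5 and H(s) = L{g(t)}.
L{sin(2t)} = 2/(s^2 + 4).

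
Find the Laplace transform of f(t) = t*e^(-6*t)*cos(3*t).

(s + 3)*(s + 9)/(s^2 + 12*s + 45)^2

L{cos(3t)} = s/(s^2 + 9).
Multiplying by e^(-6t) shifts s → s + 6, so L{e^(-6*t)*cos(3*t)} = (s + 6)/((s + 6)^2 + 9).
Then apply L{t·g(t)} = -d/ds[H(s)] with H(s) = (s + 6)/((s + 6)^2 + 9):
differentiating 1 time and applying the sign gives (s + 3)*(s + 9)/(s^2 + 12*s + 45)^2.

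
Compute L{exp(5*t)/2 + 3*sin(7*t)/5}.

The transform is linear, so treat each term independently.
(3/5)·[L{sin(7t)} = 7/(s^2 + 49)]; (1/2)·[L{e^(5t)} = 1/(s - 5)].

21/(5*(s^2 + 49)) + 1/(2*(s - 5))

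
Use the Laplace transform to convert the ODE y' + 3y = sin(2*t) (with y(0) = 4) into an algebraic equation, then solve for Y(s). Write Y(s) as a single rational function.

Y(s) = (4*s^2 + 18)/(s^3 + 3*s^2 + 4*s + 12)

Apply the Laplace transform to the equation.
The derivative rules (L{y'} = sY - y(0) = sY - 4) turn the left side into (s + 3)Y - (4).
The right side is L{sin(2*t)} = 2/(s^2 + 4).
So (s + 3)Y = 2/(s^2 + 4) + (4).
Solve for Y(s) and write it as one ratio of polynomials.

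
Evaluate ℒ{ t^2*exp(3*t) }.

L{e^(3t)} = 1/(s - 3).
Then apply L{t^2·g(t)} = (-1)^2 d^2/ds^2[H(s)] with H(s) = 1/(s - 3):
differentiating 2 times and applying the sign gives 2/(s - 3)^3.

2/(s - 3)^3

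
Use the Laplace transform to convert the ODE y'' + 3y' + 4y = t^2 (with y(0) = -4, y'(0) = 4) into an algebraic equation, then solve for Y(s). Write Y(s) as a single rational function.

Apply the Laplace transform to the equation.
With L{y''} = s^2 Y - s·y(0) - y'(0) and L{y'} = sY - y(0), with y(0) = -4, y'(0) = 4: the LHS transforms to (s^2 + 3*s + 4)Y - (-4*s - 8).
The right side is L{t^2} = 2/s^3.
So (s^2 + 3*s + 4)Y = 2/s^3 + (-4*s - 8).
Isolate Y and clear denominators.

Y(s) = (-4*s^4 - 8*s^3 + 2)/(s^5 + 3*s^4 + 4*s^3)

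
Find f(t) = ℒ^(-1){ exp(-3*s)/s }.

The factor e^(-3s) signals a time shift by c = 3 (second shifting theorem).
L{1} = 1/s, so L^-1{1/s} = 1.
Hence the inverse is u(t - 3) times that function evaluated at t - 3.

f(t) = Heaviside(t - 3)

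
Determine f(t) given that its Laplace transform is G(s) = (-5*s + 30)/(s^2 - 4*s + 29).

f(t) = 4*exp(2*t)*sin(5*t) - 5*exp(2*t)*cos(5*t)

Complete the square in the denominator: s^2 - 4*s + 29 = (s - 2)^2 + 5^2.
Split the numerator to match: -5*s + 30 = -5·(s - 2) + 4·5.
Invert each term: -5·(s - 2)/((s - 2)^2 + 25) ↔ -5e^(2t)cos(5t); 4·5/((s - 2)^2 + 25) ↔ 4e^(2t)sin(5t).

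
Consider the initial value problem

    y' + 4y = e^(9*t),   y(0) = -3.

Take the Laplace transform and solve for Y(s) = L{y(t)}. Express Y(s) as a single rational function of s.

Apply the Laplace transform to the equation.
Using L{y'} = sY - y(0) = sY - (-3), the left side becomes (s + 4)Y - (-3).
The right side is L{e^(9*t)} = 1/(s - 9).
So (s + 4)Y = 1/(s - 9) + (-3).
Isolate Y and clear denominators.

Y(s) = (-3*s + 28)/(s^2 - 5*s - 36)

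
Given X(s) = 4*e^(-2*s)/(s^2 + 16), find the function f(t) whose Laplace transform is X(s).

f(t) = Heaviside(t - 2)*(sin(4*t - 8))

The factor e^(-2s) signals a time shift by c = 2 (second shifting theorem).
L{sin(4t)} = 4/(s^2 + 16), so L^-1{4/(s^2 + 16)} = sin(4*t).
Hence the inverse is u(t - 2) times that function evaluated at t - 2.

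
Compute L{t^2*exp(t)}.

L{e^(t)} = 1/(s - 1).
Then apply L{t^2·g(t)} = (-1)^2 d^2/ds^2[G(s)] with G(s) = 1/(s - 1):
differentiating 2 times and applying the sign gives 2/(s - 1)^3.

2/(s - 1)^3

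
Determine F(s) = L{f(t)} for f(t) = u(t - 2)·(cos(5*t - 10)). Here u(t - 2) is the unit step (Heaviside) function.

F(s) = s*exp(-2*s)/(s^2 + 25)

By the second shifting theorem, L{u(t - c)·g(t - c)} = e^(-cs)·G(s) with c = 2 and G(s) = L{g(t)}.
L{cos(5t)} = s/(s^2 + 25).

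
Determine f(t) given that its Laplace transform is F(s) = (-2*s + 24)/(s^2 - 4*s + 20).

f(t) = 5*exp(2*t)*sin(4*t) - 2*exp(2*t)*cos(4*t)

Complete the square in the denominator: s^2 - 4*s + 20 = (s - 2)^2 + 4^2.
Split the numerator to match: -2*s + 24 = -2·(s - 2) + 5·4.
Invert each term: -2·(s - 2)/((s - 2)^2 + 16) ↔ -2e^(2t)cos(4t); 5·4/((s - 2)^2 + 16) ↔ 5e^(2t)sin(4t).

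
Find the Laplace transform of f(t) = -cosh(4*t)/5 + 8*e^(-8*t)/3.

-s/(5*(s^2 - 16)) + 8/(3*(s + 8))

By linearity of the Laplace transform, transform each term separately.
(-1/5)·[L{cosh(4t)} = s/(s^2 - 16)]; (8/3)·[L{e^(-8t)} = 1/(s + 8)].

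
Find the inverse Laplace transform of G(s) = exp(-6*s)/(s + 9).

The factor e^(-6s) signals a time shift by c = 6 (second shifting theorem).
L{e^(-9t)} = 1/(s + 9), so L^-1{1/(s + 9)} = exp(-9*t).
Hence the inverse is u(t - 6) times that function evaluated at t - 6.

Heaviside(t - 6)*(exp(-9*t + 54))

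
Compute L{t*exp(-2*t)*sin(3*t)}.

L{sin(3t)} = 3/(s^2 + 9).
Multiplying by e^(-2t) shifts s → s + 2, so L{exp(-2*t)*sin(3*t)} = 3/((s + 2)^2 + 9).
Then apply L{t·g(t)} = -d/ds[G(s)] with G(s) = 3/((s + 2)^2 + 9):
differentiating 1 time and applying the sign gives 6*(s + 2)/(s^2 + 4*s + 13)^2.

6*(s + 2)/(s^2 + 4*s + 13)^2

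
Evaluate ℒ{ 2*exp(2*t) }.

2/(s - 2)

L{2} = 2/s.
By the first shifting theorem, multiplying by e^(2t) replaces s with s - 2.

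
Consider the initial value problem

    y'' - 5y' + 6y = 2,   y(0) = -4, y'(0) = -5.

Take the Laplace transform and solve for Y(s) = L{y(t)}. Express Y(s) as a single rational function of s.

Laplace-transform each side.
With L{y''} = s^2 Y - s·y(0) - y'(0) and L{y'} = sY - y(0), with y(0) = -4, y'(0) = -5: the LHS transforms to (s^2 - 5*s + 6)Y - (-4*s + 15).
The right side is L{2} = 2/s.
So (s^2 - 5*s + 6)Y = 2/s + (-4*s + 15).
Solve for Y(s) and write it as one ratio of polynomials.

Y(s) = (-4*s^2 + 15*s + 2)/(s^3 - 5*s^2 + 6*s)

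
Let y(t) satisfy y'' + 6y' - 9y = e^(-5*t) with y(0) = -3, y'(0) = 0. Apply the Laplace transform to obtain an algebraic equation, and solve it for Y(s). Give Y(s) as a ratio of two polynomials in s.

Laplace-transform each side.
Using L{y''} = s^2 Y - s·y(0) - y'(0) and L{y'} = sY - y(0), with y(0) = -3, y'(0) = 0, the left side becomes (s^2 + 6*s - 9)Y - (-3*s - 18).
The right side is L{e^(-5*t)} = 1/(s + 5).
So (s^2 + 6*s - 9)Y = 1/(s + 5) + (-3*s - 18).
Isolate Y and clear denominators.

Y(s) = (-3*s^2 - 33*s - 89)/(s^3 + 11*s^2 + 21*s - 45)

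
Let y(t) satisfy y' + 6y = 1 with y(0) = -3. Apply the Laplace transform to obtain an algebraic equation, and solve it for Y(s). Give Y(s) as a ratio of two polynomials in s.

Y(s) = (-3*s + 1)/(s^2 + 6*s)

Take the Laplace transform of both sides.
Using L{y'} = sY - y(0) = sY - (-3), the left side becomes (s + 6)Y - (-3).
The right side is L{1} = 1/s.
So (s + 6)Y = 1/s + (-3).
Divide through and combine into a single rational function.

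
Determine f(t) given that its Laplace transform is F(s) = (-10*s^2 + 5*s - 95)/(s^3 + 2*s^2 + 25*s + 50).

f(t) = 3*sin(5*t) - 5*cos(5*t) - 5*exp(-2*t)

Factor the denominator: s^3 + 2*s^2 + 25*s + 50 = (s + 2)*(s^2 + 25).
Partial fraction decomposition gives [-5/(s + 2)] + [-5*s/(s^2 + 25)] + [15/(s^2 + 25)].
Invert each term: -5/(s + 2) ↔ -5e^(-2t); -5·s/(s^2 + 25) ↔ -5cos(5t); 3·5/(s^2 + 25) ↔ 3sin(5t).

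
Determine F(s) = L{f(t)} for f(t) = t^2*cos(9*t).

F(s) = 2*s*(s^2 - 243)/(s^2 + 81)^3

L{cos(9t)} = s/(s^2 + 81).
Then apply L{t^2·g(t)} = (-1)^2 d^2/ds^2[G(s)] with G(s) = s/(s^2 + 81):
differentiating 2 times and applying the sign gives 2*s*(s^2 - 243)/(s^2 + 81)^3.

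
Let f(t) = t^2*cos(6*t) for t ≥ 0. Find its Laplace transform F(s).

F(s) = 2*s*(s^2 - 108)/(s^2 + 36)^3

L{cos(6t)} = s/(s^2 + 36).
Then apply L{t^2·g(t)} = (-1)^2 d^2/ds^2[G(s)] with G(s) = s/(s^2 + 36):
differentiating 2 times and applying the sign gives 2*s*(s^2 - 108)/(s^2 + 36)^3.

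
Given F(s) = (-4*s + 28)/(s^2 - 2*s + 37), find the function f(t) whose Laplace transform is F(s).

Complete the square in the denominator: s^2 - 2*s + 37 = (s - 1)^2 + 6^2.
Split the numerator to match: -4*s + 28 = -4·(s - 1) + 4·6.
Invert each term: -4·(s - 1)/((s - 1)^2 + 36) ↔ -4e^(t)cos(6t); 4·6/((s - 1)^2 + 36) ↔ 4e^(t)sin(6t).

f(t) = 4*exp(t)*sin(6*t) - 4*exp(t)*cos(6*t)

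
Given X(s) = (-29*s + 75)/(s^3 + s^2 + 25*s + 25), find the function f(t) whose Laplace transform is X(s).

f(t) = -5*sin(5*t) - 4*cos(5*t) + 4*exp(-t)

Factor the denominator: s^3 + s^2 + 25*s + 25 = (s + 1)*(s^2 + 25).
Partial fraction decomposition gives [4/(s + 1)] + [-4*s/(s^2 + 25)] + [-25/(s^2 + 25)].
Invert each term: 4/(s + 1) ↔ 4e^(-t); -4·s/(s^2 + 25) ↔ -4cos(5t); -5·5/(s^2 + 25) ↔ -5sin(5t).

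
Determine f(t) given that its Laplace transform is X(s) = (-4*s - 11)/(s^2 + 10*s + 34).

Complete the square in the denominator: s^2 + 10*s + 34 = (s + 5)^2 + 3^2.
Split the numerator to match: -4*s - 11 = -4·(s + 5) + 3·3.
Invert each term: -4·(s + 5)/((s + 5)^2 + 9) ↔ -4e^(-5t)cos(3t); 3·3/((s + 5)^2 + 9) ↔ 3e^(-5t)sin(3t).

f(t) = 3*exp(-5*t)*sin(3*t) - 4*exp(-5*t)*cos(3*t)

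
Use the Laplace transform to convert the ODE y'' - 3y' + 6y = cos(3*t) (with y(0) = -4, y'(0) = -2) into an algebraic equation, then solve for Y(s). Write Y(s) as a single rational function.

Laplace-transform each side.
The derivative rules (L{y''} = s^2 Y - s·y(0) - y'(0) and L{y'} = sY - y(0), with y(0) = -4, y'(0) = -2) turn the left side into (s^2 - 3*s + 6)Y - (-4*s + 10).
The right side is L{cos(3*t)} = s/(s^2 + 9).
So (s^2 - 3*s + 6)Y = s/(s^2 + 9) + (-4*s + 10).
Solve for Y(s) and write it as one ratio of polynomials.

Y(s) = (-4*s^3 + 10*s^2 - 35*s + 90)/(s^4 - 3*s^3 + 15*s^2 - 27*s + 54)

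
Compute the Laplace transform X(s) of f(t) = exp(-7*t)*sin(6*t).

L{sin(6t)} = 6/(s^2 + 36).
By the first shifting theorem, multiplying by e^(-7t) replaces s with s + 7.

X(s) = 6/((s + 7)^2 + 36)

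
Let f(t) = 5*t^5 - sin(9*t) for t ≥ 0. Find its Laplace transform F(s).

The transform is linear, so treat each term independently.
(5)·[L{t^5} = 5!/s^6 = 120/s^6]; (-1)·[L{sin(9t)} = 9/(s^2 + 81)].

F(s) = -9/(s^2 + 81) + 600/s^6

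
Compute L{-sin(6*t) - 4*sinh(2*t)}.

The transform is linear, so treat each term independently.
(-4)·[L{sinh(2t)} = 2/(s^2 - 4)]; (-1)·[L{sin(6t)} = 6/(s^2 + 36)].

-6/(s^2 + 36) - 8/(s^2 - 4)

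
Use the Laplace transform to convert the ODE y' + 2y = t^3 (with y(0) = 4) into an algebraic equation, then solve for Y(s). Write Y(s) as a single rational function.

Y(s) = (4*s^4 + 6)/(s^5 + 2*s^4)

Laplace-transform each side.
Using L{y'} = sY - y(0) = sY - 4, the left side becomes (s + 2)Y - (4).
The right side is L{t^3} = 6/s^4.
So (s + 2)Y = 6/s^4 + (4).
Divide through and combine into a single rational function.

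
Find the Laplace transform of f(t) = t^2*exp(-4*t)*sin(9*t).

54*(s^2 + 8*s - 11)/(s^2 + 8*s + 97)^3

L{sin(9t)} = 9/(s^2 + 81).
Multiplying by e^(-4t) shifts s → s + 4, so L{exp(-4*t)*sin(9*t)} = 9/((s + 4)^2 + 81).
Then apply L{t^2·g(t)} = (-1)^2 d^2/ds^2[H(s)] with H(s) = 9/((s + 4)^2 + 81):
differentiating 2 times and applying the sign gives 54*(s^2 + 8*s - 11)/(s^2 + 8*s + 97)^3.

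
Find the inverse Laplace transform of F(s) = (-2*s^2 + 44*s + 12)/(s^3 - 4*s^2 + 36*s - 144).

3*exp(4*t) + 4*sin(6*t) - 5*cos(6*t)

Factor the denominator: s^3 - 4*s^2 + 36*s - 144 = (s - 4)*(s^2 + 36).
Partial fraction decomposition gives [3/(s - 4)] + [-5*s/(s^2 + 36)] + [24/(s^2 + 36)].
Invert each term: 3/(s - 4) ↔ 3e^(4t); -5·s/(s^2 + 36) ↔ -5cos(6t); 4·6/(s^2 + 36) ↔ 4sin(6t).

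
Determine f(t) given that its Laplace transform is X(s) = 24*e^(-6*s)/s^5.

The factor e^(-6s) signals a time shift by c = 6 (second shifting theorem).
L{t^4} = 4!/s^5 = 24/s^5, so L^-1{24/s^5} = t^4.
Hence the inverse is u(t - 6) times that function evaluated at t - 6.

f(t) = Heaviside(t - 6)*((t - 6)^4)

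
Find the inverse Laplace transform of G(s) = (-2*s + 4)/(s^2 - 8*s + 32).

-exp(4*t)*sin(4*t) - 2*exp(4*t)*cos(4*t)

Complete the square in the denominator: s^2 - 8*s + 32 = (s - 4)^2 + 4^2.
Split the numerator to match: -2*s + 4 = -2·(s - 4) - 1·4.
Invert each term: -2·(s - 4)/((s - 4)^2 + 16) ↔ -2e^(4t)cos(4t); -1·4/((s - 4)^2 + 16) ↔ -e^(4t)sin(4t).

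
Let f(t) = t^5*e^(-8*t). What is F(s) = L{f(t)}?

F(s) = 120/(s + 8)^6

L{t^5} = 5!/s^6 = 120/s^6.
By the first shifting theorem, multiplying by e^(-8t) replaces s with s + 8.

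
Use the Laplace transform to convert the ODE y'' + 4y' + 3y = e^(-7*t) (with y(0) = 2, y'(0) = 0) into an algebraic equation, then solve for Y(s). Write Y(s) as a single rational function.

Take the Laplace transform of both sides.
The derivative rules (L{y''} = s^2 Y - s·y(0) - y'(0) and L{y'} = sY - y(0), with y(0) = 2, y'(0) = 0) turn the left side into (s^2 + 4*s + 3)Y - (2*s + 8).
The right side is L{e^(-7*t)} = 1/(s + 7).
So (s^2 + 4*s + 3)Y = 1/(s + 7) + (2*s + 8).
Solve for Y(s) and write it as one ratio of polynomials.

Y(s) = (2*s^2 + 22*s + 57)/(s^3 + 11*s^2 + 31*s + 21)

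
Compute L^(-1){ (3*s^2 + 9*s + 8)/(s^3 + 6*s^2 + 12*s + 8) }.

t^2*exp(-2*t) - 3*t*exp(-2*t) + 3*exp(-2*t)

Factor the denominator: s^3 + 6*s^2 + 12*s + 8 = (s + 2)^3.
Partial fraction decomposition gives [3/(s + 2)] + [-3/(s + 2)^2] + [2/(s + 2)^3].
Invert each term: 3/(s + 2) ↔ 3e^(-2t); -3/(s + 2)^2 ↔ -3t·e^(-2t); 2/(s + 2)^3 ↔ (1)t^2·e^(-2t).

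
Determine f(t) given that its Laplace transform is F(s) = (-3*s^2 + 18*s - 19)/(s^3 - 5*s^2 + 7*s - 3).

Factor the denominator: s^3 - 5*s^2 + 7*s - 3 = (s - 3)*(s - 1)^2.
Partial fraction decomposition gives [-5/(s - 1)] + [2/(s - 1)^2] + [2/(s - 3)].
Invert each term: -5/(s - 1) ↔ -5e^(t); 2/(s - 1)^2 ↔ 2t·e^(t); 2/(s - 3) ↔ 2e^(3t).

f(t) = 2*t*exp(t) + 2*exp(3*t) - 5*exp(t)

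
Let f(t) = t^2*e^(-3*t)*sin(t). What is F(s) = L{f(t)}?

F(s) = 2*(3*s^2 + 18*s + 26)/(s^2 + 6*s + 10)^3

L{sin(t)} = 1/(s^2 + 1).
Multiplying by e^(-3t) shifts s → s + 3, so L{e^(-3*t)*sin(t)} = 1/((s + 3)^2 + 1).
Then apply L{t^2·g(t)} = (-1)^2 d^2/ds^2[G(s)] with G(s) = 1/((s + 3)^2 + 1):
differentiating 2 times and applying the sign gives 2*(3*s^2 + 18*s + 26)/(s^2 + 6*s + 10)^3.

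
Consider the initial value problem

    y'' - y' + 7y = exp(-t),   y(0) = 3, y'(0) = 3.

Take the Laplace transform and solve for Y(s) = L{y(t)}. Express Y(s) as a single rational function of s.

Y(s) = (3*s^2 + 3*s + 1)/(s^3 + 6*s + 7)

Transform both sides with L{·}.
The derivative rules (L{y''} = s^2 Y - s·y(0) - y'(0) and L{y'} = sY - y(0), with y(0) = 3, y'(0) = 3) turn the left side into (s^2 - s + 7)Y - (3*s).
The right side is L{exp(-t)} = 1/(s + 1).
So (s^2 - s + 7)Y = 1/(s + 1) + (3*s).
Solve for Y(s) and write it as one ratio of polynomials.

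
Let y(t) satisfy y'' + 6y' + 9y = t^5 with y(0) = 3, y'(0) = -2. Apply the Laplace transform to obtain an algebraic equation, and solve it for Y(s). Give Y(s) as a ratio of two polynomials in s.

Y(s) = (3*s^7 + 16*s^6 + 120)/(s^8 + 6*s^7 + 9*s^6)

Take the Laplace transform of both sides.
With L{y''} = s^2 Y - s·y(0) - y'(0) and L{y'} = sY - y(0), with y(0) = 3, y'(0) = -2: the LHS transforms to (s^2 + 6*s + 9)Y - (3*s + 16).
The right side is L{t^5} = 120/s^6.
So (s^2 + 6*s + 9)Y = 120/s^6 + (3*s + 16).
Solve for Y(s) and write it as one ratio of polynomials.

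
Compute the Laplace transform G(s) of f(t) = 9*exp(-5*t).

L{9} = 9/s.
By the first shifting theorem, multiplying by e^(-5t) replaces s with s + 5.

G(s) = 9/(s + 5)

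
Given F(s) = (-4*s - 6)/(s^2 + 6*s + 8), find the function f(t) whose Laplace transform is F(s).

f(t) = exp(-2*t) - 5*exp(-4*t)

Factor the denominator: s^2 + 6*s + 8 = (s + 2)*(s + 4).
Partial fraction decomposition gives [-5/(s + 4)] + [1/(s + 2)].
Invert each term: -5/(s + 4) ↔ -5e^(-4t); 1/(s + 2) ↔ e^(-2t).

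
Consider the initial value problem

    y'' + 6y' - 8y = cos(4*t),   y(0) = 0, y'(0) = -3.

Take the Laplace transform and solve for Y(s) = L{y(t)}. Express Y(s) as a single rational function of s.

Transform both sides with L{·}.
The derivative rules (L{y''} = s^2 Y - s·y(0) - y'(0) and L{y'} = sY - y(0), with y(0) = 0, y'(0) = -3) turn the left side into (s^2 + 6*s - 8)Y - (-3).
The right side is L{cos(4*t)} = s/(s^2 + 16).
So (s^2 + 6*s - 8)Y = s/(s^2 + 16) + (-3).
Isolate Y and clear denominators.

Y(s) = (-3*s^2 + s - 48)/(s^4 + 6*s^3 + 8*s^2 + 96*s - 128)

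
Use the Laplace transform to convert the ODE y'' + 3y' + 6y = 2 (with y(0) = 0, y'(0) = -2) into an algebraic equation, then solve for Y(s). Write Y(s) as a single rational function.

Y(s) = (-2*s + 2)/(s^3 + 3*s^2 + 6*s)

Laplace-transform each side.
The derivative rules (L{y''} = s^2 Y - s·y(0) - y'(0) and L{y'} = sY - y(0), with y(0) = 0, y'(0) = -2) turn the left side into (s^2 + 3*s + 6)Y - (-2).
The right side is L{2} = 2/s.
So (s^2 + 3*s + 6)Y = 2/s + (-2).
Solve for Y(s) and write it as one ratio of polynomials.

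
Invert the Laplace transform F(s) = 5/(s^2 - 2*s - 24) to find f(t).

Rewrite the denominator: s^2 - 2*s - 24 = (s - 1)^2 - 25.
The form in (s - 1) signals a first-shifting-theorem factor e^(t).
Since L{sinh(5t)} = 5/(s^2 - 25), the inverse is e^(t)*sinh(5*t).

f(t) = exp(t)*sinh(5*t)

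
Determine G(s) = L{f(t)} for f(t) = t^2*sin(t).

G(s) = 2*(3*s^2 - 1)/(s^2 + 1)^3

L{sin(t)} = 1/(s^2 + 1).
Then apply L{t^2·g(t)} = (-1)^2 d^2/ds^2[H(s)] with H(s) = 1/(s^2 + 1):
differentiating 2 times and applying the sign gives 2*(3*s^2 - 1)/(s^2 + 1)^3.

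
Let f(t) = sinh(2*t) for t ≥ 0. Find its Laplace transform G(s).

L{sinh(2t)} = 2/(s^2 - 4).

G(s) = 2/(s^2 - 4)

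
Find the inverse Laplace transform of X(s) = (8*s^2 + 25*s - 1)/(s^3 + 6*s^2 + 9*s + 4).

Factor the denominator: s^3 + 6*s^2 + 9*s + 4 = (s + 1)^2*(s + 4).
Partial fraction decomposition gives [5/(s + 1)] + [-6/(s + 1)^2] + [3/(s + 4)].
Invert each term: 5/(s + 1) ↔ 5e^(-t); -6/(s + 1)^2 ↔ -6t·e^(-t); 3/(s + 4) ↔ 3e^(-4t).

-6*t*exp(-t) + 5*exp(-t) + 3*exp(-4*t)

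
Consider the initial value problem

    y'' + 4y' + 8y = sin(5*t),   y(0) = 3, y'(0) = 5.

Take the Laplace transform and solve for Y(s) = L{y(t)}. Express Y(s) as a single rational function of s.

Y(s) = (3*s^3 + 17*s^2 + 75*s + 430)/(s^4 + 4*s^3 + 33*s^2 + 100*s + 200)

Transform both sides with L{·}.
With L{y''} = s^2 Y - s·y(0) - y'(0) and L{y'} = sY - y(0), with y(0) = 3, y'(0) = 5: the LHS transforms to (s^2 + 4*s + 8)Y - (3*s + 17).
The right side is L{sin(5*t)} = 5/(s^2 + 25).
So (s^2 + 4*s + 8)Y = 5/(s^2 + 25) + (3*s + 17).
Divide through and combine into a single rational function.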